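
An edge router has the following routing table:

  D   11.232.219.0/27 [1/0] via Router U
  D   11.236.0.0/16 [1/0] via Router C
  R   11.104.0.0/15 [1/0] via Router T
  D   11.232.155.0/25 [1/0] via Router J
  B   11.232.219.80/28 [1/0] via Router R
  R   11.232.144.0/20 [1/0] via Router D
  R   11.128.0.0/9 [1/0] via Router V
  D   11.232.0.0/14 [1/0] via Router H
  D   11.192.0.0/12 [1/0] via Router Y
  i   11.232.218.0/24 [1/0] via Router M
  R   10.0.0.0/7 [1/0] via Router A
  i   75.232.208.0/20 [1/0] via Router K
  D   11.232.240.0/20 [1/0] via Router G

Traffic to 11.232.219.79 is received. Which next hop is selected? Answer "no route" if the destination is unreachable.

Routes whose prefix contains 11.232.219.79:
  10.0.0.0/7 (10.0.0.0 - 11.255.255.255) -> Router A
  11.128.0.0/9 (11.128.0.0 - 11.255.255.255) -> Router V
  11.232.0.0/14 (11.232.0.0 - 11.235.255.255) -> Router H
More-specific entries that do NOT match:
  11.232.219.80/28 (11.232.219.80 - 11.232.219.95) does not contain 11.232.219.79
  11.232.219.0/27 (11.232.219.0 - 11.232.219.31) does not contain 11.232.219.79
  11.232.155.0/25 (11.232.155.0 - 11.232.155.127) does not contain 11.232.219.79
  11.232.218.0/24 (11.232.218.0 - 11.232.218.255) does not contain 11.232.219.79
  11.232.144.0/20 (11.232.144.0 - 11.232.159.255) does not contain 11.232.219.79
  75.232.208.0/20 (75.232.208.0 - 75.232.223.255) does not contain 11.232.219.79
  11.232.240.0/20 (11.232.240.0 - 11.232.255.255) does not contain 11.232.219.79
  11.236.0.0/16 (11.236.0.0 - 11.236.255.255) does not contain 11.232.219.79
  11.104.0.0/15 (11.104.0.0 - 11.105.255.255) does not contain 11.232.219.79
Longest matching prefix is /14 -> next hop Router H.

Router H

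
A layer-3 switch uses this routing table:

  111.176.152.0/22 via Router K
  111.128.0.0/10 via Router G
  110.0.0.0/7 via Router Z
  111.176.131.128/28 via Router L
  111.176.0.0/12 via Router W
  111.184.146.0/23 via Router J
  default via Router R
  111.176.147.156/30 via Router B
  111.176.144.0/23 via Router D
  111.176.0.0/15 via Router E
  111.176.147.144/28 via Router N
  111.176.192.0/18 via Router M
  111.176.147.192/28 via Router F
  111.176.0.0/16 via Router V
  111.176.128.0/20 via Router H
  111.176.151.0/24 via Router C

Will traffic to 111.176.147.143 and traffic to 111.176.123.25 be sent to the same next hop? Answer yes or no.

yes

111.176.147.143: longest match 111.176.0.0/16 -> Router V
111.176.123.25: longest match 111.176.0.0/16 -> Router V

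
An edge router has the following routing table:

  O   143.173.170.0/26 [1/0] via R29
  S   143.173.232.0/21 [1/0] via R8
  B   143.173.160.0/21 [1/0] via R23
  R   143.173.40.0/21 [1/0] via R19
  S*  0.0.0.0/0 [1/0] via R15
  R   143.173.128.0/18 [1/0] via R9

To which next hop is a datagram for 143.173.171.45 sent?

R9

Routes whose prefix contains 143.173.171.45:
  0.0.0.0/0 (default, matches everything) -> R15
  143.173.128.0/18 (143.173.128.0 - 143.173.191.255) -> R9
More-specific entries that do NOT match:
  143.173.170.0/26 (143.173.170.0 - 143.173.170.63) does not contain 143.173.171.45
  143.173.232.0/21 (143.173.232.0 - 143.173.239.255) does not contain 143.173.171.45
  143.173.160.0/21 (143.173.160.0 - 143.173.167.255) does not contain 143.173.171.45
  143.173.40.0/21 (143.173.40.0 - 143.173.47.255) does not contain 143.173.171.45
Longest matching prefix is /18 -> next hop R9.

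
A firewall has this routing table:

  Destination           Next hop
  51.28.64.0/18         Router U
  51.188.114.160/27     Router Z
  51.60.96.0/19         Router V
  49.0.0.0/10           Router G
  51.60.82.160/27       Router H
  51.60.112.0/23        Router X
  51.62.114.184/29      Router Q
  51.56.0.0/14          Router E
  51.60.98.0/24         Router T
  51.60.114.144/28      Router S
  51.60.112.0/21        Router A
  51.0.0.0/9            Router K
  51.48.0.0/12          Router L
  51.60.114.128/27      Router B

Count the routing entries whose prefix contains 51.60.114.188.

Prefixes containing 51.60.114.188:
  51.0.0.0/9 (51.0.0.0 - 51.127.255.255)
  51.48.0.0/12 (51.48.0.0 - 51.63.255.255)
  51.60.96.0/19 (51.60.96.0 - 51.60.127.255)
  51.60.112.0/21 (51.60.112.0 - 51.60.119.255)
Total matching entries: 4.

4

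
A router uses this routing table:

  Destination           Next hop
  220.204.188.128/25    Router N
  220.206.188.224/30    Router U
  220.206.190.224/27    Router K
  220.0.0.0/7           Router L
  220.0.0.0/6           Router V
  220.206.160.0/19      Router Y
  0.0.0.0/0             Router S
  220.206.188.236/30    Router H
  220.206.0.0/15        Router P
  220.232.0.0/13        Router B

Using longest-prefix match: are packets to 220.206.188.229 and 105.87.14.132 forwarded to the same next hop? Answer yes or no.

220.206.188.229: longest match 220.206.160.0/19 -> Router Y
105.87.14.132: longest match 0.0.0.0/0 -> Router S

no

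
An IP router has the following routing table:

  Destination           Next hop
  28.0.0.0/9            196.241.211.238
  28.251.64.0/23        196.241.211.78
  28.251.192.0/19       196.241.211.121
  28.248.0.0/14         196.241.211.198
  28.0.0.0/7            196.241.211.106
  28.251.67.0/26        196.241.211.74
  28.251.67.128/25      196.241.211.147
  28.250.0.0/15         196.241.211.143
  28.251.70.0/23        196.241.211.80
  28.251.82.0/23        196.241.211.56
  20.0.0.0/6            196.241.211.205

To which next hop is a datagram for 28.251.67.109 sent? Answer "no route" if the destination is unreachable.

Routes whose prefix contains 28.251.67.109:
  28.0.0.0/7 (28.0.0.0 - 29.255.255.255) -> 196.241.211.106
  28.248.0.0/14 (28.248.0.0 - 28.251.255.255) -> 196.241.211.198
  28.250.0.0/15 (28.250.0.0 - 28.251.255.255) -> 196.241.211.143
More-specific entries that do NOT match:
  28.251.67.0/26 (28.251.67.0 - 28.251.67.63) does not contain 28.251.67.109
  28.251.67.128/25 (28.251.67.128 - 28.251.67.255) does not contain 28.251.67.109
  28.251.64.0/23 (28.251.64.0 - 28.251.65.255) does not contain 28.251.67.109
  28.251.70.0/23 (28.251.70.0 - 28.251.71.255) does not contain 28.251.67.109
  28.251.82.0/23 (28.251.82.0 - 28.251.83.255) does not contain 28.251.67.109
  28.251.192.0/19 (28.251.192.0 - 28.251.223.255) does not contain 28.251.67.109
Longest matching prefix is /15 -> next hop 196.241.211.143.

196.241.211.143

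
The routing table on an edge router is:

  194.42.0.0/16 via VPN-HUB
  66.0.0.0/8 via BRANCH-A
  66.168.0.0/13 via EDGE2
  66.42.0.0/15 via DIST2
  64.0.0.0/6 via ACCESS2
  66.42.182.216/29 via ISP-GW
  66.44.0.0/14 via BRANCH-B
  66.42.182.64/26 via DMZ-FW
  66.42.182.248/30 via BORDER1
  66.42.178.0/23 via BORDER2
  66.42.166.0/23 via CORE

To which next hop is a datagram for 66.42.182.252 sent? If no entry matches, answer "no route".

Routes whose prefix contains 66.42.182.252:
  64.0.0.0/6 (64.0.0.0 - 67.255.255.255) -> ACCESS2
  66.0.0.0/8 (66.0.0.0 - 66.255.255.255) -> BRANCH-A
  66.42.0.0/15 (66.42.0.0 - 66.43.255.255) -> DIST2
More-specific entries that do NOT match:
  66.42.182.248/30 (66.42.182.248 - 66.42.182.251) does not contain 66.42.182.252
  66.42.182.216/29 (66.42.182.216 - 66.42.182.223) does not contain 66.42.182.252
  66.42.182.64/26 (66.42.182.64 - 66.42.182.127) does not contain 66.42.182.252
  66.42.178.0/23 (66.42.178.0 - 66.42.179.255) does not contain 66.42.182.252
  66.42.166.0/23 (66.42.166.0 - 66.42.167.255) does not contain 66.42.182.252
  194.42.0.0/16 (194.42.0.0 - 194.42.255.255) does not contain 66.42.182.252
Longest matching prefix is /15 -> next hop DIST2.

DIST2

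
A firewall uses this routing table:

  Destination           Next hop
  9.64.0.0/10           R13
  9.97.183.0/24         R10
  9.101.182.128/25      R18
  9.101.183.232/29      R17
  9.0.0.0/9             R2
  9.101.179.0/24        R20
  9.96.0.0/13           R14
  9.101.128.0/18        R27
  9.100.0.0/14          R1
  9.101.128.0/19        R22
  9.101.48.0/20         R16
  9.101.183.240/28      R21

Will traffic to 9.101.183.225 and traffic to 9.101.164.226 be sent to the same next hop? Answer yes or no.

9.101.183.225: longest match 9.101.128.0/18 -> R27
9.101.164.226: longest match 9.101.128.0/18 -> R27

yes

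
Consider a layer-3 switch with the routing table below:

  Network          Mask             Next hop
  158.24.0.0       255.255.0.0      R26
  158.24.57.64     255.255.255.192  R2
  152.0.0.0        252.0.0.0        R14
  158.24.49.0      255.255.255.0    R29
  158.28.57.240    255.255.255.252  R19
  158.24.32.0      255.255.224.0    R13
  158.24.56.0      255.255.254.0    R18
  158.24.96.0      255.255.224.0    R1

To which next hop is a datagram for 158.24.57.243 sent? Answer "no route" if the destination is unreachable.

Routes whose prefix contains 158.24.57.243:
  158.24.0.0/16 (158.24.0.0 - 158.24.255.255) -> R26
  158.24.32.0/19 (158.24.32.0 - 158.24.63.255) -> R13
  158.24.56.0/23 (158.24.56.0 - 158.24.57.255) -> R18
More-specific entries that do NOT match:
  158.28.57.240/30 (158.28.57.240 - 158.28.57.243) does not contain 158.24.57.243
  158.24.57.64/26 (158.24.57.64 - 158.24.57.127) does not contain 158.24.57.243
  158.24.49.0/24 (158.24.49.0 - 158.24.49.255) does not contain 158.24.57.243
Longest matching prefix is /23 -> next hop R18.

R18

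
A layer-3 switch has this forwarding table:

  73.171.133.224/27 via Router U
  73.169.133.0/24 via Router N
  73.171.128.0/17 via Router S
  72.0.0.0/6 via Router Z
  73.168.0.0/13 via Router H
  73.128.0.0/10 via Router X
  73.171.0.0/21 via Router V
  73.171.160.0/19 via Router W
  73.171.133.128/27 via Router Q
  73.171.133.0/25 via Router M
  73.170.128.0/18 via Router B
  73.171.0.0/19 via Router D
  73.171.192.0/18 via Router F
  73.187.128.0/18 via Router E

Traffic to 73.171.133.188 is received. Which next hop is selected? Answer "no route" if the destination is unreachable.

Router S

Routes whose prefix contains 73.171.133.188:
  72.0.0.0/6 (72.0.0.0 - 75.255.255.255) -> Router Z
  73.128.0.0/10 (73.128.0.0 - 73.191.255.255) -> Router X
  73.168.0.0/13 (73.168.0.0 - 73.175.255.255) -> Router H
  73.171.128.0/17 (73.171.128.0 - 73.171.255.255) -> Router S
More-specific entries that do NOT match:
  73.171.133.224/27 (73.171.133.224 - 73.171.133.255) does not contain 73.171.133.188
  73.171.133.128/27 (73.171.133.128 - 73.171.133.159) does not contain 73.171.133.188
  73.171.133.0/25 (73.171.133.0 - 73.171.133.127) does not contain 73.171.133.188
  73.169.133.0/24 (73.169.133.0 - 73.169.133.255) does not contain 73.171.133.188
  73.171.0.0/21 (73.171.0.0 - 73.171.7.255) does not contain 73.171.133.188
  73.171.160.0/19 (73.171.160.0 - 73.171.191.255) does not contain 73.171.133.188
  73.171.0.0/19 (73.171.0.0 - 73.171.31.255) does not contain 73.171.133.188
  73.170.128.0/18 (73.170.128.0 - 73.170.191.255) does not contain 73.171.133.188
  73.171.192.0/18 (73.171.192.0 - 73.171.255.255) does not contain 73.171.133.188
  73.187.128.0/18 (73.187.128.0 - 73.187.191.255) does not contain 73.171.133.188
Longest matching prefix is /17 -> next hop Router S.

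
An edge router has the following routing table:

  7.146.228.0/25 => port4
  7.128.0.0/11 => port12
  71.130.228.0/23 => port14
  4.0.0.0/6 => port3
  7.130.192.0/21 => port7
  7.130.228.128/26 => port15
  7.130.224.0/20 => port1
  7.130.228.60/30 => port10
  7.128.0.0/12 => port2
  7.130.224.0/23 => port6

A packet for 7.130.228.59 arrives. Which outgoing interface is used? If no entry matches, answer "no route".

Routes whose prefix contains 7.130.228.59:
  4.0.0.0/6 (4.0.0.0 - 7.255.255.255) -> port3
  7.128.0.0/11 (7.128.0.0 - 7.159.255.255) -> port12
  7.128.0.0/12 (7.128.0.0 - 7.143.255.255) -> port2
  7.130.224.0/20 (7.130.224.0 - 7.130.239.255) -> port1
More-specific entries that do NOT match:
  7.130.228.60/30 (7.130.228.60 - 7.130.228.63) does not contain 7.130.228.59
  7.130.228.128/26 (7.130.228.128 - 7.130.228.191) does not contain 7.130.228.59
  7.146.228.0/25 (7.146.228.0 - 7.146.228.127) does not contain 7.130.228.59
  71.130.228.0/23 (71.130.228.0 - 71.130.229.255) does not contain 7.130.228.59
  7.130.224.0/23 (7.130.224.0 - 7.130.225.255) does not contain 7.130.228.59
  7.130.192.0/21 (7.130.192.0 - 7.130.199.255) does not contain 7.130.228.59
Longest matching prefix is /20 -> interface port1.

port1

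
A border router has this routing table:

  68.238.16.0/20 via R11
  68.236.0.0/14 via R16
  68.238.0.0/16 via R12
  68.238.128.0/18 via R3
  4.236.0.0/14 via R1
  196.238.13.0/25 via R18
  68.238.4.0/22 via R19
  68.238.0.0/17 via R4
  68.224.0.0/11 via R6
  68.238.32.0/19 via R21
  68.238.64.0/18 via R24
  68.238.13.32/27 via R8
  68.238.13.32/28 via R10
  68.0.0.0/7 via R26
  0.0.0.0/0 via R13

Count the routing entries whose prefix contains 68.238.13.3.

6

Prefixes containing 68.238.13.3:
  0.0.0.0/0 (default, matches everything)
  68.0.0.0/7 (68.0.0.0 - 69.255.255.255)
  68.224.0.0/11 (68.224.0.0 - 68.255.255.255)
  68.236.0.0/14 (68.236.0.0 - 68.239.255.255)
  68.238.0.0/16 (68.238.0.0 - 68.238.255.255)
  68.238.0.0/17 (68.238.0.0 - 68.238.127.255)
Total matching entries: 6.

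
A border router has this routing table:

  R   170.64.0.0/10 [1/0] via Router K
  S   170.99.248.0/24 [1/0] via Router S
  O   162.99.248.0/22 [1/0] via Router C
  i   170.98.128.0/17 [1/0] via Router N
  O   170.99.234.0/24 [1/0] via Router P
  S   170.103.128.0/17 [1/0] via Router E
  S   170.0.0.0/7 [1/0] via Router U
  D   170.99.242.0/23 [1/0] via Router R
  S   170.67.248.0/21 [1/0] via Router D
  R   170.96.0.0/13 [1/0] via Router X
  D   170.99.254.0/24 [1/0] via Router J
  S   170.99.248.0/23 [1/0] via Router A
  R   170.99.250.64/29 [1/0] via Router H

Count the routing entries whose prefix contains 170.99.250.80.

3

Prefixes containing 170.99.250.80:
  170.0.0.0/7 (170.0.0.0 - 171.255.255.255)
  170.64.0.0/10 (170.64.0.0 - 170.127.255.255)
  170.96.0.0/13 (170.96.0.0 - 170.103.255.255)
Total matching entries: 3.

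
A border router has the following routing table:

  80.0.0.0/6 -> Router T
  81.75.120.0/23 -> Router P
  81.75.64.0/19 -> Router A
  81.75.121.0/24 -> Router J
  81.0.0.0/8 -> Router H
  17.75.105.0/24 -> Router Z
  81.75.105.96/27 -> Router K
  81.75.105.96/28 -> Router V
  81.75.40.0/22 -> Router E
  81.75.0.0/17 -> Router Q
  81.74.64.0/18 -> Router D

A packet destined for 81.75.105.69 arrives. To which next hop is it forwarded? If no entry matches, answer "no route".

Router Q

Routes whose prefix contains 81.75.105.69:
  80.0.0.0/6 (80.0.0.0 - 83.255.255.255) -> Router T
  81.0.0.0/8 (81.0.0.0 - 81.255.255.255) -> Router H
  81.75.0.0/17 (81.75.0.0 - 81.75.127.255) -> Router Q
More-specific entries that do NOT match:
  81.75.105.96/28 (81.75.105.96 - 81.75.105.111) does not contain 81.75.105.69
  81.75.105.96/27 (81.75.105.96 - 81.75.105.127) does not contain 81.75.105.69
  81.75.121.0/24 (81.75.121.0 - 81.75.121.255) does not contain 81.75.105.69
  17.75.105.0/24 (17.75.105.0 - 17.75.105.255) does not contain 81.75.105.69
  81.75.120.0/23 (81.75.120.0 - 81.75.121.255) does not contain 81.75.105.69
  81.75.40.0/22 (81.75.40.0 - 81.75.43.255) does not contain 81.75.105.69
  81.75.64.0/19 (81.75.64.0 - 81.75.95.255) does not contain 81.75.105.69
  81.74.64.0/18 (81.74.64.0 - 81.74.127.255) does not contain 81.75.105.69
Longest matching prefix is /17 -> next hop Router Q.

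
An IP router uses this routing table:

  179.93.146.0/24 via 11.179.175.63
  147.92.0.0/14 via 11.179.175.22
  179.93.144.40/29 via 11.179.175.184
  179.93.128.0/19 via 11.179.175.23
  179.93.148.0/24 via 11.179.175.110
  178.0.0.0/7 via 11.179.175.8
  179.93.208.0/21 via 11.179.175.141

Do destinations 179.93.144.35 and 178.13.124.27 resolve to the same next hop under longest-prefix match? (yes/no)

179.93.144.35: longest match 179.93.128.0/19 -> 11.179.175.23
178.13.124.27: longest match 178.0.0.0/7 -> 11.179.175.8

no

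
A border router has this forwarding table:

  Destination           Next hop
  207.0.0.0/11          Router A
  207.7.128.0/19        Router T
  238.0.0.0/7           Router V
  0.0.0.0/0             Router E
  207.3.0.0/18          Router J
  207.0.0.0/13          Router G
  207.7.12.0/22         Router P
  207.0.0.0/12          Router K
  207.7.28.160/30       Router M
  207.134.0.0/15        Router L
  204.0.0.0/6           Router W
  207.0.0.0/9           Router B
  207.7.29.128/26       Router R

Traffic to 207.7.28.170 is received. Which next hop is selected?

Router G

Routes whose prefix contains 207.7.28.170:
  0.0.0.0/0 (default, matches everything) -> Router E
  204.0.0.0/6 (204.0.0.0 - 207.255.255.255) -> Router W
  207.0.0.0/9 (207.0.0.0 - 207.127.255.255) -> Router B
  207.0.0.0/11 (207.0.0.0 - 207.31.255.255) -> Router A
  207.0.0.0/12 (207.0.0.0 - 207.15.255.255) -> Router K
  207.0.0.0/13 (207.0.0.0 - 207.7.255.255) -> Router G
More-specific entries that do NOT match:
  207.7.28.160/30 (207.7.28.160 - 207.7.28.163) does not contain 207.7.28.170
  207.7.29.128/26 (207.7.29.128 - 207.7.29.191) does not contain 207.7.28.170
  207.7.12.0/22 (207.7.12.0 - 207.7.15.255) does not contain 207.7.28.170
  207.7.128.0/19 (207.7.128.0 - 207.7.159.255) does not contain 207.7.28.170
  207.3.0.0/18 (207.3.0.0 - 207.3.63.255) does not contain 207.7.28.170
  207.134.0.0/15 (207.134.0.0 - 207.135.255.255) does not contain 207.7.28.170
Longest matching prefix is /13 -> next hop Router G.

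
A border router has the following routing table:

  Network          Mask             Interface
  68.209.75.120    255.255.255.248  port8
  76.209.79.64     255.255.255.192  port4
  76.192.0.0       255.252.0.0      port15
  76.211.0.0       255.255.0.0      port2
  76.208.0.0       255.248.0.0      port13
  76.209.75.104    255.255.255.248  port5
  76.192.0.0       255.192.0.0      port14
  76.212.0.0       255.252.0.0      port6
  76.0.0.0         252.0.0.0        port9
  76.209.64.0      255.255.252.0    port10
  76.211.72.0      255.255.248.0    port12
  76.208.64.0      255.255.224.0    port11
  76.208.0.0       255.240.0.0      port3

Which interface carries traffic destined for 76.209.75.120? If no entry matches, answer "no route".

port13

Routes whose prefix contains 76.209.75.120:
  76.0.0.0/6 (76.0.0.0 - 79.255.255.255) -> port9
  76.192.0.0/10 (76.192.0.0 - 76.255.255.255) -> port14
  76.208.0.0/12 (76.208.0.0 - 76.223.255.255) -> port3
  76.208.0.0/13 (76.208.0.0 - 76.215.255.255) -> port13
More-specific entries that do NOT match:
  68.209.75.120/29 (68.209.75.120 - 68.209.75.127) does not contain 76.209.75.120
  76.209.75.104/29 (76.209.75.104 - 76.209.75.111) does not contain 76.209.75.120
  76.209.79.64/26 (76.209.79.64 - 76.209.79.127) does not contain 76.209.75.120
  76.209.64.0/22 (76.209.64.0 - 76.209.67.255) does not contain 76.209.75.120
  76.211.72.0/21 (76.211.72.0 - 76.211.79.255) does not contain 76.209.75.120
  76.208.64.0/19 (76.208.64.0 - 76.208.95.255) does not contain 76.209.75.120
  76.211.0.0/16 (76.211.0.0 - 76.211.255.255) does not contain 76.209.75.120
  76.192.0.0/14 (76.192.0.0 - 76.195.255.255) does not contain 76.209.75.120
  76.212.0.0/14 (76.212.0.0 - 76.215.255.255) does not contain 76.209.75.120
Longest matching prefix is /13 -> interface port13.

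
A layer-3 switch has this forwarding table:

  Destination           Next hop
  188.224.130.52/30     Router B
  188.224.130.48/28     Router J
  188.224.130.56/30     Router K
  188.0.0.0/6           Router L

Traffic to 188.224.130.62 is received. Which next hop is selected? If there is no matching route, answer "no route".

Router J

Routes whose prefix contains 188.224.130.62:
  188.0.0.0/6 (188.0.0.0 - 191.255.255.255) -> Router L
  188.224.130.48/28 (188.224.130.48 - 188.224.130.63) -> Router J
More-specific entries that do NOT match:
  188.224.130.52/30 (188.224.130.52 - 188.224.130.55) does not contain 188.224.130.62
  188.224.130.56/30 (188.224.130.56 - 188.224.130.59) does not contain 188.224.130.62
Longest matching prefix is /28 -> next hop Router J.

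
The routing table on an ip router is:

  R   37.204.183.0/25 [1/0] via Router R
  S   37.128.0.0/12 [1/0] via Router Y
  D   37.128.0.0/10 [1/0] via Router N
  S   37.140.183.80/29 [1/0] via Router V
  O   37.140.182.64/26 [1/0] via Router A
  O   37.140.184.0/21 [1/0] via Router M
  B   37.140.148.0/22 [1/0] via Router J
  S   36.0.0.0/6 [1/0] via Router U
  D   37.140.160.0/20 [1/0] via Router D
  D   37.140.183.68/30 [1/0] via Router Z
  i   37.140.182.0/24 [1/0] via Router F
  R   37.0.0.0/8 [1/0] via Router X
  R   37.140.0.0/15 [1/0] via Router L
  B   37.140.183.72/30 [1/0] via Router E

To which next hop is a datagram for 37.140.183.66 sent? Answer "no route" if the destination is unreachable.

Routes whose prefix contains 37.140.183.66:
  36.0.0.0/6 (36.0.0.0 - 39.255.255.255) -> Router U
  37.0.0.0/8 (37.0.0.0 - 37.255.255.255) -> Router X
  37.128.0.0/10 (37.128.0.0 - 37.191.255.255) -> Router N
  37.128.0.0/12 (37.128.0.0 - 37.143.255.255) -> Router Y
  37.140.0.0/15 (37.140.0.0 - 37.141.255.255) -> Router L
More-specific entries that do NOT match:
  37.140.183.68/30 (37.140.183.68 - 37.140.183.71) does not contain 37.140.183.66
  37.140.183.72/30 (37.140.183.72 - 37.140.183.75) does not contain 37.140.183.66
  37.140.183.80/29 (37.140.183.80 - 37.140.183.87) does not contain 37.140.183.66
  37.140.182.64/26 (37.140.182.64 - 37.140.182.127) does not contain 37.140.183.66
  37.204.183.0/25 (37.204.183.0 - 37.204.183.127) does not contain 37.140.183.66
  37.140.182.0/24 (37.140.182.0 - 37.140.182.255) does not contain 37.140.183.66
  37.140.148.0/22 (37.140.148.0 - 37.140.151.255) does not contain 37.140.183.66
  37.140.184.0/21 (37.140.184.0 - 37.140.191.255) does not contain 37.140.183.66
  37.140.160.0/20 (37.140.160.0 - 37.140.175.255) does not contain 37.140.183.66
Longest matching prefix is /15 -> next hop Router L.

Router L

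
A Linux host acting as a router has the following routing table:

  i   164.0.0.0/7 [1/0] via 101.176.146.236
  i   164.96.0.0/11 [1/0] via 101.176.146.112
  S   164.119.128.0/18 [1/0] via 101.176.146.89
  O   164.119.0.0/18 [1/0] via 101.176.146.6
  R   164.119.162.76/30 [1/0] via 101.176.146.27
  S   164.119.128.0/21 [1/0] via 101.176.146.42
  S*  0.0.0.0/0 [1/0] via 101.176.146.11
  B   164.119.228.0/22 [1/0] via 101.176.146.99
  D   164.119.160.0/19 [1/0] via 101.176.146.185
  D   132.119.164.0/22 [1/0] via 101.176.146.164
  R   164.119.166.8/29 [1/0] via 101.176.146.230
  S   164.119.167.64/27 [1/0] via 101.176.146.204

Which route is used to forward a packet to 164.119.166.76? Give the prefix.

Entries matching 164.119.166.76:
  0.0.0.0/0 (default, matches everything)
  164.0.0.0/7 (164.0.0.0 - 165.255.255.255)
  164.96.0.0/11 (164.96.0.0 - 164.127.255.255)
  164.119.128.0/18 (164.119.128.0 - 164.119.191.255)
  164.119.160.0/19 (164.119.160.0 - 164.119.191.255)
Most specific is 164.119.160.0/19.

164.119.160.0/19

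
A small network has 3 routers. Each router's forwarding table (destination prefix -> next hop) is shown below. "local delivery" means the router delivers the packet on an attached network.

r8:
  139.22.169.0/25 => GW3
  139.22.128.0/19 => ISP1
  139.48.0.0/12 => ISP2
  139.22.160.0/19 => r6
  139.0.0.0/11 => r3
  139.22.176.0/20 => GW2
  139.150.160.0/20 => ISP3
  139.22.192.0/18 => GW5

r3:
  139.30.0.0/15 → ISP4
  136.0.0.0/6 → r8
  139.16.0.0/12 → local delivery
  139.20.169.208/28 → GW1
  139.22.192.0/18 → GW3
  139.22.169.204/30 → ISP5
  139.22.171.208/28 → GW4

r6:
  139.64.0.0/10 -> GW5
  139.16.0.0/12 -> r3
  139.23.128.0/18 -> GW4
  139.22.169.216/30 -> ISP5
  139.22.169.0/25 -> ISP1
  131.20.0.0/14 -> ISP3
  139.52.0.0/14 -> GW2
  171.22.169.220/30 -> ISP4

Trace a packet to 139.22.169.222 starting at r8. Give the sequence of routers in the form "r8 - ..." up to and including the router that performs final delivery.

r8 - r6 - r3

At r8: longest match for 139.22.169.222 is 139.22.160.0/19 -> r6
At r6: longest match for 139.22.169.222 is 139.16.0.0/12 -> r3
At r3: longest match for 139.22.169.222 is 139.16.0.0/12 -> local delivery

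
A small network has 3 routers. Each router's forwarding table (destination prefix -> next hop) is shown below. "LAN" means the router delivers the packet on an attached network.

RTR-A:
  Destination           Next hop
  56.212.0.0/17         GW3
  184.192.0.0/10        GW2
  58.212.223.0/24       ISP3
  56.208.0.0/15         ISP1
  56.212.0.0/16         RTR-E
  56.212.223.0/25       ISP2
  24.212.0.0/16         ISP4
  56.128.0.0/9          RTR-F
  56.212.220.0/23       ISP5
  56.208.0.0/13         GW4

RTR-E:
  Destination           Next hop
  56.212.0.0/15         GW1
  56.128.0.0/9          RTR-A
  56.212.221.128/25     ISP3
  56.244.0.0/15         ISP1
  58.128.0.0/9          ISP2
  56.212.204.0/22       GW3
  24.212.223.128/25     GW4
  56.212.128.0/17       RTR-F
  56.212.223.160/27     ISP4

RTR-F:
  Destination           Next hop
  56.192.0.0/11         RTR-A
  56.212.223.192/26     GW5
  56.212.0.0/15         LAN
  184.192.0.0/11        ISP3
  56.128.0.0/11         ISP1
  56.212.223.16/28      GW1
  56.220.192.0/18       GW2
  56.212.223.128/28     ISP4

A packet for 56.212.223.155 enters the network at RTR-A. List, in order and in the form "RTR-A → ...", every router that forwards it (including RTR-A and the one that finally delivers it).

RTR-A → RTR-E → RTR-F

At RTR-A: longest match for 56.212.223.155 is 56.212.0.0/16 -> RTR-E
At RTR-E: longest match for 56.212.223.155 is 56.212.128.0/17 -> RTR-F
At RTR-F: longest match for 56.212.223.155 is 56.212.0.0/15 -> LAN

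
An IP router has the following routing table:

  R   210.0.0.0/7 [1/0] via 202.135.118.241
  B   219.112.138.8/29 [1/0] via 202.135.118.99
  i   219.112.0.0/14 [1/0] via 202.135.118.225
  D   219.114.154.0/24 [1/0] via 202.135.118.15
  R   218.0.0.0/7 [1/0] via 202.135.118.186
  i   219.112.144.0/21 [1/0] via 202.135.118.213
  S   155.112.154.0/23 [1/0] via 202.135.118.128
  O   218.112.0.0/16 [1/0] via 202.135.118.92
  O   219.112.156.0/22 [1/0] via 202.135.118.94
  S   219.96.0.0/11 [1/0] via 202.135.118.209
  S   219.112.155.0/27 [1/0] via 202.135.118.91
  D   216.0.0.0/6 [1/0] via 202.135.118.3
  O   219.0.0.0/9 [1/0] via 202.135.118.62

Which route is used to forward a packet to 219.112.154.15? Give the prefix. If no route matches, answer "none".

Entries matching 219.112.154.15:
  216.0.0.0/6 (216.0.0.0 - 219.255.255.255)
  218.0.0.0/7 (218.0.0.0 - 219.255.255.255)
  219.0.0.0/9 (219.0.0.0 - 219.127.255.255)
  219.96.0.0/11 (219.96.0.0 - 219.127.255.255)
  219.112.0.0/14 (219.112.0.0 - 219.115.255.255)
Most specific is 219.112.0.0/14.

219.112.0.0/14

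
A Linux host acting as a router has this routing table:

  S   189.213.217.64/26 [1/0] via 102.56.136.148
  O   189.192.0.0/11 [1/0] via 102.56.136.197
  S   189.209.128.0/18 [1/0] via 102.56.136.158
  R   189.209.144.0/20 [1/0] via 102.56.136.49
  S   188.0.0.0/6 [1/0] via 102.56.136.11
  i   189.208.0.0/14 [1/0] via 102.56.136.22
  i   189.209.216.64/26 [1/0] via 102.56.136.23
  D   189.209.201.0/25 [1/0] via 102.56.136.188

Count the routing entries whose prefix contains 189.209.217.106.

Prefixes containing 189.209.217.106:
  188.0.0.0/6 (188.0.0.0 - 191.255.255.255)
  189.192.0.0/11 (189.192.0.0 - 189.223.255.255)
  189.208.0.0/14 (189.208.0.0 - 189.211.255.255)
Total matching entries: 3.

3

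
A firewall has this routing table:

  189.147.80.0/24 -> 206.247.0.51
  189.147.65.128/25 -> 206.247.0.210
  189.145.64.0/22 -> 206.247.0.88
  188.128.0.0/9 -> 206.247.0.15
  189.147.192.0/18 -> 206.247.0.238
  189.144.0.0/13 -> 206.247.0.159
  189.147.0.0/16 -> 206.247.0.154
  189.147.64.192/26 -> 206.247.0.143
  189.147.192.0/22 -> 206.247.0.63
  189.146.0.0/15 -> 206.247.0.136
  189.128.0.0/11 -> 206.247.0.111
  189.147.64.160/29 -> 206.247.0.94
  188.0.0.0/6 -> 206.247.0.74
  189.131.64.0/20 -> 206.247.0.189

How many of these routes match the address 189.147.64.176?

Prefixes containing 189.147.64.176:
  188.0.0.0/6 (188.0.0.0 - 191.255.255.255)
  189.128.0.0/11 (189.128.0.0 - 189.159.255.255)
  189.144.0.0/13 (189.144.0.0 - 189.151.255.255)
  189.146.0.0/15 (189.146.0.0 - 189.147.255.255)
  189.147.0.0/16 (189.147.0.0 - 189.147.255.255)
Total matching entries: 5.

5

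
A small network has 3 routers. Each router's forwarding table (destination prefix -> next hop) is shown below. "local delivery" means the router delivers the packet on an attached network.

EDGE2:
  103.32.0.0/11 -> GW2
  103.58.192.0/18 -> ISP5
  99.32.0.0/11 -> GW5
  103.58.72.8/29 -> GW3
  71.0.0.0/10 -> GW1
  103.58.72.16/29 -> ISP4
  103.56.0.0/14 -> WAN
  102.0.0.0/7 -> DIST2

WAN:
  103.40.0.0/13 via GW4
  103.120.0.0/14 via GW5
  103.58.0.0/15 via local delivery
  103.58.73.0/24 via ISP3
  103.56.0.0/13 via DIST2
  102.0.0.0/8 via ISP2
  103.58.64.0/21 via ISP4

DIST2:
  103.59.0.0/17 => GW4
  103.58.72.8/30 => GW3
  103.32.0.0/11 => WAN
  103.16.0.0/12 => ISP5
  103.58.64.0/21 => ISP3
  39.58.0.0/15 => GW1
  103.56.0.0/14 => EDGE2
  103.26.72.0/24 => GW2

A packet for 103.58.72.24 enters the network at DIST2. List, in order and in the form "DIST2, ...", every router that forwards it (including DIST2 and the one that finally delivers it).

At DIST2: longest match for 103.58.72.24 is 103.56.0.0/14 -> EDGE2
At EDGE2: longest match for 103.58.72.24 is 103.56.0.0/14 -> WAN
At WAN: longest match for 103.58.72.24 is 103.58.0.0/15 -> local delivery

DIST2, EDGE2, WAN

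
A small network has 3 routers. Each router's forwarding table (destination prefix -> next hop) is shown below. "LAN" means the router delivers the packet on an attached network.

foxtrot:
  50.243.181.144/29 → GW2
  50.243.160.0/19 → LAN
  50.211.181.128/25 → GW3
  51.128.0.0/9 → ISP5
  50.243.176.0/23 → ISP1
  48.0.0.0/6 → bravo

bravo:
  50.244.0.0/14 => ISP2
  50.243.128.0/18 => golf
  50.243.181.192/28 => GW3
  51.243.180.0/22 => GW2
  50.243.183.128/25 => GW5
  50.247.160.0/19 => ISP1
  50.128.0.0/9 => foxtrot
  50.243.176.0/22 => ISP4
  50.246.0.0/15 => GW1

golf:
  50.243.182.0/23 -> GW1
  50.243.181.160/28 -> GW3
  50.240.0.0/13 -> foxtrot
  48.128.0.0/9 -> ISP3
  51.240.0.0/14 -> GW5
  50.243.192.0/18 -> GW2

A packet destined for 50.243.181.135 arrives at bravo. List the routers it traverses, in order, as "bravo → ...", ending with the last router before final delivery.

bravo → golf → foxtrot

At bravo: longest match for 50.243.181.135 is 50.243.128.0/18 -> golf
At golf: longest match for 50.243.181.135 is 50.240.0.0/13 -> foxtrot
At foxtrot: longest match for 50.243.181.135 is 50.243.160.0/19 -> LAN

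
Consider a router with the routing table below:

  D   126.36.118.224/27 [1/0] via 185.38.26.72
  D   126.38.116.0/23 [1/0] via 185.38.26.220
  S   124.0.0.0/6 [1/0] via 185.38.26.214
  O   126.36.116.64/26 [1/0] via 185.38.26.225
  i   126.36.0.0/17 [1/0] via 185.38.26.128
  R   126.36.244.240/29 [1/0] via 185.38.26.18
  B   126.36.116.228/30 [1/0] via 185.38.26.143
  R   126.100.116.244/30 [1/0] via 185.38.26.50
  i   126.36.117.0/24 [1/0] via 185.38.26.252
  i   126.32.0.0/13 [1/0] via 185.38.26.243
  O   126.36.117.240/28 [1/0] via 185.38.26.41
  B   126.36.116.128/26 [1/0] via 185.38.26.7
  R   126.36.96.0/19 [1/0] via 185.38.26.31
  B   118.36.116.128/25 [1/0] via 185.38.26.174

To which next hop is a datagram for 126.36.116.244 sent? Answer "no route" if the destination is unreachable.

Routes whose prefix contains 126.36.116.244:
  124.0.0.0/6 (124.0.0.0 - 127.255.255.255) -> 185.38.26.214
  126.32.0.0/13 (126.32.0.0 - 126.39.255.255) -> 185.38.26.243
  126.36.0.0/17 (126.36.0.0 - 126.36.127.255) -> 185.38.26.128
  126.36.96.0/19 (126.36.96.0 - 126.36.127.255) -> 185.38.26.31
More-specific entries that do NOT match:
  126.36.116.228/30 (126.36.116.228 - 126.36.116.231) does not contain 126.36.116.244
  126.100.116.244/30 (126.100.116.244 - 126.100.116.247) does not contain 126.36.116.244
  126.36.244.240/29 (126.36.244.240 - 126.36.244.247) does not contain 126.36.116.244
  126.36.117.240/28 (126.36.117.240 - 126.36.117.255) does not contain 126.36.116.244
  126.36.118.224/27 (126.36.118.224 - 126.36.118.255) does not contain 126.36.116.244
  126.36.116.64/26 (126.36.116.64 - 126.36.116.127) does not contain 126.36.116.244
  126.36.116.128/26 (126.36.116.128 - 126.36.116.191) does not contain 126.36.116.244
  118.36.116.128/25 (118.36.116.128 - 118.36.116.255) does not contain 126.36.116.244
  126.36.117.0/24 (126.36.117.0 - 126.36.117.255) does not contain 126.36.116.244
  126.38.116.0/23 (126.38.116.0 - 126.38.117.255) does not contain 126.36.116.244
Longest matching prefix is /19 -> next hop 185.38.26.31.

185.38.26.31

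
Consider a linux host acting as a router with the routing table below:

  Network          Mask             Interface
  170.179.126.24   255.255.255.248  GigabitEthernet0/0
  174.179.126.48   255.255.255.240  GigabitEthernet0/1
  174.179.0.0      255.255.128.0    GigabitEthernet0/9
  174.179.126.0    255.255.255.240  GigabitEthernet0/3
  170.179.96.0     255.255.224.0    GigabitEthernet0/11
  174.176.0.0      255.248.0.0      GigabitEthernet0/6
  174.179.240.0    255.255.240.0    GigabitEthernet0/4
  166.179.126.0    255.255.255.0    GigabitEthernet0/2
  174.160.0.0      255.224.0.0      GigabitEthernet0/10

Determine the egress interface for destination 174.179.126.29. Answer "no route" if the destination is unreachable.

Routes whose prefix contains 174.179.126.29:
  174.160.0.0/11 (174.160.0.0 - 174.191.255.255) -> GigabitEthernet0/10
  174.176.0.0/13 (174.176.0.0 - 174.183.255.255) -> GigabitEthernet0/6
  174.179.0.0/17 (174.179.0.0 - 174.179.127.255) -> GigabitEthernet0/9
More-specific entries that do NOT match:
  170.179.126.24/29 (170.179.126.24 - 170.179.126.31) does not contain 174.179.126.29
  174.179.126.48/28 (174.179.126.48 - 174.179.126.63) does not contain 174.179.126.29
  174.179.126.0/28 (174.179.126.0 - 174.179.126.15) does not contain 174.179.126.29
  166.179.126.0/24 (166.179.126.0 - 166.179.126.255) does not contain 174.179.126.29
  174.179.240.0/20 (174.179.240.0 - 174.179.255.255) does not contain 174.179.126.29
  170.179.96.0/19 (170.179.96.0 - 170.179.127.255) does not contain 174.179.126.29
Longest matching prefix is /17 -> interface GigabitEthernet0/9.

GigabitEthernet0/9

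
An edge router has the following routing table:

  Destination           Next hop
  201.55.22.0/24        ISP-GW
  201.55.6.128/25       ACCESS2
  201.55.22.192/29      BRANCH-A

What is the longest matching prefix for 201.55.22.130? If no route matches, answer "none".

Entries matching 201.55.22.130:
  201.55.22.0/24 (201.55.22.0 - 201.55.22.255)
Most specific is 201.55.22.0/24.

201.55.22.0/24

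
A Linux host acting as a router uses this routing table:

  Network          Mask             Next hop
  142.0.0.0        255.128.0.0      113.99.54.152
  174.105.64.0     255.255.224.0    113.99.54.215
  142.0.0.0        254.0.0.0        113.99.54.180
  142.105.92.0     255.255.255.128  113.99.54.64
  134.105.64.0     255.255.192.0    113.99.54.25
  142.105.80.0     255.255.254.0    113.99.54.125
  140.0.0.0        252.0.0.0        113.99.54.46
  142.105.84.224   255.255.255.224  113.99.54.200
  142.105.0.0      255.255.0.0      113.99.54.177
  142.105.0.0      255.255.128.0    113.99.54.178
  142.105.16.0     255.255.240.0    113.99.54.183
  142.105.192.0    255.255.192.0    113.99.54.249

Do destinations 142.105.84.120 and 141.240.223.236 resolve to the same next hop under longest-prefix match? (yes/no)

no

142.105.84.120: longest match 142.105.0.0/17 -> 113.99.54.178
141.240.223.236: longest match 140.0.0.0/6 -> 113.99.54.46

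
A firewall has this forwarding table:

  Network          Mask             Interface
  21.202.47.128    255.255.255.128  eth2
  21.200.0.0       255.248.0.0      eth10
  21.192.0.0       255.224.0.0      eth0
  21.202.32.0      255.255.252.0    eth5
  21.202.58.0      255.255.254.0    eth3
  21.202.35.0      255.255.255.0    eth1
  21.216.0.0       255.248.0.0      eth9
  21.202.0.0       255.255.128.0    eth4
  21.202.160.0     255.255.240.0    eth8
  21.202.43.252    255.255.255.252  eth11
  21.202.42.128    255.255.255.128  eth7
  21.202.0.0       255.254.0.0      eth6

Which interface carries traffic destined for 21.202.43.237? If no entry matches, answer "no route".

Routes whose prefix contains 21.202.43.237:
  21.192.0.0/11 (21.192.0.0 - 21.223.255.255) -> eth0
  21.200.0.0/13 (21.200.0.0 - 21.207.255.255) -> eth10
  21.202.0.0/15 (21.202.0.0 - 21.203.255.255) -> eth6
  21.202.0.0/17 (21.202.0.0 - 21.202.127.255) -> eth4
More-specific entries that do NOT match:
  21.202.43.252/30 (21.202.43.252 - 21.202.43.255) does not contain 21.202.43.237
  21.202.47.128/25 (21.202.47.128 - 21.202.47.255) does not contain 21.202.43.237
  21.202.42.128/25 (21.202.42.128 - 21.202.42.255) does not contain 21.202.43.237
  21.202.35.0/24 (21.202.35.0 - 21.202.35.255) does not contain 21.202.43.237
  21.202.58.0/23 (21.202.58.0 - 21.202.59.255) does not contain 21.202.43.237
  21.202.32.0/22 (21.202.32.0 - 21.202.35.255) does not contain 21.202.43.237
  21.202.160.0/20 (21.202.160.0 - 21.202.175.255) does not contain 21.202.43.237
Longest matching prefix is /17 -> interface eth4.

eth4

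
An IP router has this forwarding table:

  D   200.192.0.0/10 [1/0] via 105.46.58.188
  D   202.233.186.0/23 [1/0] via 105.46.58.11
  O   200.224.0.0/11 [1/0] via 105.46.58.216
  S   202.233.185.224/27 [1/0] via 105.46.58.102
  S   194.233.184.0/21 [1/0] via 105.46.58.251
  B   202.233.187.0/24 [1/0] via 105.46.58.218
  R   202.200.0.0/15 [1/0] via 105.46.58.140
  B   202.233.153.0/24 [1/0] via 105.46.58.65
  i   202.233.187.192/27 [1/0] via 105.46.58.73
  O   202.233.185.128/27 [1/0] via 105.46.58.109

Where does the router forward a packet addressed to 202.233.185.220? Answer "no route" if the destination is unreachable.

No entry's prefix contains 202.233.185.220; there is no default route.

no route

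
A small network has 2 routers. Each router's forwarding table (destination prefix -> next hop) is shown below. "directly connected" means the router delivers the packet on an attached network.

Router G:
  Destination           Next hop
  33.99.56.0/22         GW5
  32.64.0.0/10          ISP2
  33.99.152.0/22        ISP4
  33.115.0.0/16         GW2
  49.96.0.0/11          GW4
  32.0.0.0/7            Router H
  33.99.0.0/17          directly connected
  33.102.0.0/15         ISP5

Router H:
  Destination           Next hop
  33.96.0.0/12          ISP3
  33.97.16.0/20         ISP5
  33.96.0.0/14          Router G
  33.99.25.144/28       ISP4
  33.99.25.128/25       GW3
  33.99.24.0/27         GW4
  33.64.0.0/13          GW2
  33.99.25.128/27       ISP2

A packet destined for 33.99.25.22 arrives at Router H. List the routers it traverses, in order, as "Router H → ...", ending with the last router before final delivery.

Router H → Router G

At Router H: longest match for 33.99.25.22 is 33.96.0.0/14 -> Router G
At Router G: longest match for 33.99.25.22 is 33.99.0.0/17 -> directly connected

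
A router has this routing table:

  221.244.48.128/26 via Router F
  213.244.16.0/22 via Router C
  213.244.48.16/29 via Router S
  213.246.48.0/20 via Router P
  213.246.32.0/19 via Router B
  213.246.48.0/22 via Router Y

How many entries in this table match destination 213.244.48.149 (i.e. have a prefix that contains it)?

No listed prefix contains 213.244.48.149.
Total matching entries: 0.

0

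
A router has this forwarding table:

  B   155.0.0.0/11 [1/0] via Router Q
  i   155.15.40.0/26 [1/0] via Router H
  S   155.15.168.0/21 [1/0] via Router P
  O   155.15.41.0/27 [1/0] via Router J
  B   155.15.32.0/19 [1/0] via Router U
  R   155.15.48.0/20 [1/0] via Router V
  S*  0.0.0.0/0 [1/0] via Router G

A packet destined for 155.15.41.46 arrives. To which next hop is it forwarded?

Routes whose prefix contains 155.15.41.46:
  0.0.0.0/0 (default, matches everything) -> Router G
  155.0.0.0/11 (155.0.0.0 - 155.31.255.255) -> Router Q
  155.15.32.0/19 (155.15.32.0 - 155.15.63.255) -> Router U
More-specific entries that do NOT match:
  155.15.41.0/27 (155.15.41.0 - 155.15.41.31) does not contain 155.15.41.46
  155.15.40.0/26 (155.15.40.0 - 155.15.40.63) does not contain 155.15.41.46
  155.15.168.0/21 (155.15.168.0 - 155.15.175.255) does not contain 155.15.41.46
  155.15.48.0/20 (155.15.48.0 - 155.15.63.255) does not contain 155.15.41.46
Longest matching prefix is /19 -> next hop Router U.

Router U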